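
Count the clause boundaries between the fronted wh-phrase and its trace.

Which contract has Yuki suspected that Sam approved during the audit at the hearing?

1

"which contract" is extracted from the object of "approved".
Boundaries crossed, outermost first: [that] — 1 in total.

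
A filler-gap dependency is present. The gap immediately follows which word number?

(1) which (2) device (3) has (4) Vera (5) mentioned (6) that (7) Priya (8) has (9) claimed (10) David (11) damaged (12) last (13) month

11

The displaced element is "which device" (word 2).
It is linked across 2 clause boundaries (that → Ø).
It functions as the direct object of "damaged", so the gap sits immediately after word 11 ("damaged").
Base order: Vera has mentioned that Priya has claimed David damaged which device last month.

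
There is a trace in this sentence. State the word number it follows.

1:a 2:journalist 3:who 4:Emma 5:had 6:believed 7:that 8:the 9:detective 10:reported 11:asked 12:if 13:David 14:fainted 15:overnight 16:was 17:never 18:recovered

10

The displaced element is "a journalist" (word 2).
It is linked across 2 clause boundaries (that → Ø).
It functions as the subject of "asked", so the gap sits immediately after word 10 ("reported").
Base order: Emma had believed that the detective reported a journalist asked if David fainted overnight.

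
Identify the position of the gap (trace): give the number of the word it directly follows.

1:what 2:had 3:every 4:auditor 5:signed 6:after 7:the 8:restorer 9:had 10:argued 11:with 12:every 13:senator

5

The displaced element is "what" (word 1).
It functions as the direct object of "signed", so the gap sits immediately after word 5 ("signed").
Base order: Every auditor had signed what after the restorer had argued with every senator.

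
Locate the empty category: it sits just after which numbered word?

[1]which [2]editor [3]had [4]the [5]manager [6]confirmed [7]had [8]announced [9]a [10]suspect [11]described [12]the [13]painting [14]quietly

6

The displaced element is "which editor" (word 2).
It is linked across 1 clause boundary (Ø).
It functions as the subject of "announced", so the gap sits immediately after word 6 ("confirmed").
Base order: The manager had confirmed that which editor had announced a suspect described the painting quietly.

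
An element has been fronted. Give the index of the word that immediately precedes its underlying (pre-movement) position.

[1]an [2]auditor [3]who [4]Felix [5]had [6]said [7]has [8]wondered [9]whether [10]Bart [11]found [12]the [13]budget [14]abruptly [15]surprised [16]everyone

The displaced element is "an auditor" (word 2).
It is linked across 1 clause boundary (Ø).
It functions as the subject of "wondered", so the gap sits immediately after word 6 ("said").
Base order: Felix had said that an auditor has wondered whether Bart found the budget abruptly.

6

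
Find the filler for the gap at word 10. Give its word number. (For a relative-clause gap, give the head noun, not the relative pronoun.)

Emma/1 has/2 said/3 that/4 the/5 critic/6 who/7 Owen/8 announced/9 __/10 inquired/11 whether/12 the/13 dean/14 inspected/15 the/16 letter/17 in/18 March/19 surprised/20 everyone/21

6

The gap at 10 is the subject of "inquired", inside a relative clause.
The relative pronoun is "who" (word 7); it is bound by the head noun immediately before it.
Its filler is the head noun "critic", at word 6.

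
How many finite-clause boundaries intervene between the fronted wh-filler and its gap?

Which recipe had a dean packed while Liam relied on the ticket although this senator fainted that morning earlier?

0

"which recipe" originates inside the matrix clause — no clause boundary is crossed.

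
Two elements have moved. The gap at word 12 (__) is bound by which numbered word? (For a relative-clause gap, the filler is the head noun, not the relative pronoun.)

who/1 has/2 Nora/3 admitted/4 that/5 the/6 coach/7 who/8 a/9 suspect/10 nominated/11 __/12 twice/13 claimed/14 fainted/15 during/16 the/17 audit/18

The marked gap is inside the relative clause, the direct object of "nominated".
Its filler is the head noun "coach" (via "who"), at word 7.
(The other dependency links word 1 to a gap after word 14.)

7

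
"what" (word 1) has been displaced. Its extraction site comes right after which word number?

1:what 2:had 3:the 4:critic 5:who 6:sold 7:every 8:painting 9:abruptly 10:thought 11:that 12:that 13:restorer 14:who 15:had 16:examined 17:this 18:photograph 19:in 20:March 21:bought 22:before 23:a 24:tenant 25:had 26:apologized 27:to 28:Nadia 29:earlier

The displaced element is "what" (word 1).
It is linked across 1 clause boundary (that).
It functions as the direct object of "bought", so the gap sits immediately after word 21 ("bought").
Base order: The critic who sold every painting abruptly had thought that that restorer who had examined this photograph in March bought what before a tenant had apologized to Nadia earlier.

21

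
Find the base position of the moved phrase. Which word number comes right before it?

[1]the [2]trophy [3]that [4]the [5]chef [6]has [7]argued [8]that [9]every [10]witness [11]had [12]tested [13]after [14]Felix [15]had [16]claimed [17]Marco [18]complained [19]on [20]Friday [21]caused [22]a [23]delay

12

The displaced element is "the trophy" (word 2).
It is linked across 1 clause boundary (that).
It functions as the direct object of "tested", so the gap sits immediately after word 12 ("tested").
Base order: The chef has argued that every witness had tested the trophy after Felix had claimed Marco complained on Friday.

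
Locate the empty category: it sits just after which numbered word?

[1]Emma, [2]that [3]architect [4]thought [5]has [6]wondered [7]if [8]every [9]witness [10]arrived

The displaced element is "Emma" (word 1).
It is linked across 1 clause boundary (Ø).
It functions as the subject of "wondered", so the gap sits immediately after word 4 ("thought").
Base order: That architect thought that Emma has wondered if every witness arrived.

4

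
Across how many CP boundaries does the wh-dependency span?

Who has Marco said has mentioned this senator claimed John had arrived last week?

"who" is extracted from the subject of "mentioned".
Boundaries crossed, outermost first: [Ø] — 1 in total.

1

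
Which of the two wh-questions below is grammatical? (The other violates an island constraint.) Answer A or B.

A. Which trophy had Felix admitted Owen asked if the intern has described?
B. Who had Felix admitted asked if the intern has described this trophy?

In A, the wh-phrase is extracted from inside a wh-island (introduced by "if"), which blocks movement.
In B, the extraction path crosses only that-complement boundaries, which are transparent.
So B is grammatical.

B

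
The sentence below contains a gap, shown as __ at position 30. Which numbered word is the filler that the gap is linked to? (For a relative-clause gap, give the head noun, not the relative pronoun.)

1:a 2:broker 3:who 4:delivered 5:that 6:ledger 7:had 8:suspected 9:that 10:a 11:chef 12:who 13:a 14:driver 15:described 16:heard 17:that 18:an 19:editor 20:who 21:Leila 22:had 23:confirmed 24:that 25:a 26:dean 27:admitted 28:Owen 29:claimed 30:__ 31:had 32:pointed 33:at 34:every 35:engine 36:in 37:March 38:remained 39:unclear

The gap at 30 is the subject of "pointed", inside a relative clause.
The relative pronoun is "who" (word 20); it is bound by the head noun immediately before it.
Its filler is the head noun "editor", at word 19.

19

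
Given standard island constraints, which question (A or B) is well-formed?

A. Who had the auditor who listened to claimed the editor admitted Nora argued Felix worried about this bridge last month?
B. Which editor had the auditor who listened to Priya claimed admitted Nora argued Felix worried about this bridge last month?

In A, the wh-phrase is extracted from inside a complex-NP island (relative clause) (introduced by "who"), which blocks movement.
In B, the extraction path crosses only that-complement boundaries, which are transparent.
So B is grammatical.

B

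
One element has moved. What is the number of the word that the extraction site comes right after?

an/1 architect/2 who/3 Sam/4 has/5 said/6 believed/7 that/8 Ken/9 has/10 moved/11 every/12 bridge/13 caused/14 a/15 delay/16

6

The displaced element is "an architect" (word 2).
It is linked across 1 clause boundary (Ø).
It functions as the subject of "believed", so the gap sits immediately after word 6 ("said").
Base order: Sam has said an architect believed that Ken has moved every bridge.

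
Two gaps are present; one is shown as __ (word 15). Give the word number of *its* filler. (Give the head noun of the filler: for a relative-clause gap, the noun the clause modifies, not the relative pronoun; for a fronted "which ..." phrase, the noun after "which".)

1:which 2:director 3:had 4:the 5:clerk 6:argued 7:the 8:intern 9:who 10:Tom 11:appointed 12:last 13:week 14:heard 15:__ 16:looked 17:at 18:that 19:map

2

The marked gap is the subject of "looked".
Its filler is the fronted wh-phrase "which director", at word 2.
(The other dependency links word 8 to a gap after word 11.)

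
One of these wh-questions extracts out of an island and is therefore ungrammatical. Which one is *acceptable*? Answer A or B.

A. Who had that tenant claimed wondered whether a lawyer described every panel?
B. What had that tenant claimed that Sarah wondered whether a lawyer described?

In B, the wh-phrase is extracted from inside a wh-island (introduced by "whether"), which blocks movement.
In A, the extraction path crosses only that-complement boundaries, which are transparent.
So A is grammatical.

A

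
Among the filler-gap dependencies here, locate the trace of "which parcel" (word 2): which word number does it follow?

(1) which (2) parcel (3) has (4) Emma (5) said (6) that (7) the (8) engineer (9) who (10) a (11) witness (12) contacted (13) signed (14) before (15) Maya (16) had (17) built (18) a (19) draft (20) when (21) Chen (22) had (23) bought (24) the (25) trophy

13

The displaced element is "which parcel" (word 2).
It is linked across 1 clause boundary (that).
It functions as the direct object of "signed", so the gap sits immediately after word 13 ("signed").
Base order: Emma has said that the engineer who a witness contacted signed which parcel before Maya had built a draft when Chen had bought the trophy.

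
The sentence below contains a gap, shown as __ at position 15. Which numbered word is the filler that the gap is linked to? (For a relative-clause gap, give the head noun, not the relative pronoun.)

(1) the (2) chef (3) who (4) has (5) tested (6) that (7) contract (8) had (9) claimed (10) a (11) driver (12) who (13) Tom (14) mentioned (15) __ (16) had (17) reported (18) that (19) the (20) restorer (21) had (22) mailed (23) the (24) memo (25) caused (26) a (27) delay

11

The gap at 15 is the subject of "reported", inside a relative clause.
The relative pronoun is "who" (word 12); it is bound by the head noun immediately before it.
Its filler is the head noun "driver", at word 11.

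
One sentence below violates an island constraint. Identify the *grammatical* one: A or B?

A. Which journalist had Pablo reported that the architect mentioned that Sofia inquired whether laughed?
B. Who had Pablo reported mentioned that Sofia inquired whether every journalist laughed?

B

In A, the wh-phrase is extracted from inside a wh-island (introduced by "whether"), which blocks movement.
In B, the extraction path crosses only that-complement boundaries, which are transparent.
So B is grammatical.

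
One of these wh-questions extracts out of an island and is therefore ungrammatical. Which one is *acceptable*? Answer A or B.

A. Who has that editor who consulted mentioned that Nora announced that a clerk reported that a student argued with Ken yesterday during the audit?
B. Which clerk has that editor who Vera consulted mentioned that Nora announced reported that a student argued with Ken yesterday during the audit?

B

In A, the wh-phrase is extracted from inside a complex-NP island (relative clause) (introduced by "who"), which blocks movement.
In B, the extraction path crosses only that-complement boundaries, which are transparent.
So B is grammatical.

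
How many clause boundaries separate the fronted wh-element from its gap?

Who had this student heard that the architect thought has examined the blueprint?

2

"who" is extracted from the subject of "examined".
Boundaries crossed, outermost first: [that], [Ø] — 2 in total.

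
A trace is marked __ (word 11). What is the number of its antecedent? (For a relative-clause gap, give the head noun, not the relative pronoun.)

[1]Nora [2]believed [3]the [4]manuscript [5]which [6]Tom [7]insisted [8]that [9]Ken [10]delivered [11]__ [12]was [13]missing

4

The gap at 11 is the object of "delivered", inside a relative clause.
The relative pronoun is "which" (word 5); it is bound by the head noun immediately before it.
Its filler is the head noun "manuscript", at word 4.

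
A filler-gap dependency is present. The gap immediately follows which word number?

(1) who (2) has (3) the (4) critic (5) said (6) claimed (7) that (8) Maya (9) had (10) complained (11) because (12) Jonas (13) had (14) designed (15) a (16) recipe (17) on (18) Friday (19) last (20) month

5

The displaced element is "who" (word 1).
It is linked across 1 clause boundary (Ø).
It functions as the subject of "claimed", so the gap sits immediately after word 5 ("said").
Base order: The critic has said who claimed that Maya had complained because Jonas had designed a recipe on Friday last month.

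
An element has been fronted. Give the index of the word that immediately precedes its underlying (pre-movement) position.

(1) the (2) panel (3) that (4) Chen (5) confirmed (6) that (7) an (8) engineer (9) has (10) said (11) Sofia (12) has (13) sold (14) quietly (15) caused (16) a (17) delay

The displaced element is "the panel" (word 2).
It is linked across 2 clause boundaries (that → Ø).
It functions as the direct object of "sold", so the gap sits immediately after word 13 ("sold").
Base order: Chen confirmed that an engineer has said Sofia has sold the panel quietly.

13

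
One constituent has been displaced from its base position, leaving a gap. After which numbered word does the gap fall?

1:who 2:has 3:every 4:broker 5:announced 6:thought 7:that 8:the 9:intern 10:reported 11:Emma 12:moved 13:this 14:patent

The displaced element is "who" (word 1).
It is linked across 1 clause boundary (Ø).
It functions as the subject of "thought", so the gap sits immediately after word 5 ("announced").
Base order: Every broker has announced that who thought that the intern reported Emma moved this patent.

5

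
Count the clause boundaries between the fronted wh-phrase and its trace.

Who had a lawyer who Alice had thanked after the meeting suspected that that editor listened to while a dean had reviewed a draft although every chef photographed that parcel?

1

"who" is extracted from the PP object of "listened".
Boundaries crossed, outermost first: [that] — 1 in total.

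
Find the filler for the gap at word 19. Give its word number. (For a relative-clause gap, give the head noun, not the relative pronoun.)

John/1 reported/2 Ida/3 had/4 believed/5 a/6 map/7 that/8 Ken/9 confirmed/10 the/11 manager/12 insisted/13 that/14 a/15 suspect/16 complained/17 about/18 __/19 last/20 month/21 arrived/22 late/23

7

The gap at 19 is the prepositional object of "complained", inside a relative clause.
The relative pronoun is "that" (word 8); it is bound by the head noun immediately before it.
Its filler is the head noun "map", at word 7.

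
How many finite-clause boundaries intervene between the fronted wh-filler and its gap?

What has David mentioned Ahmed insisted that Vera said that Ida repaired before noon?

3

"what" is extracted from the object of "repaired".
Boundaries crossed, outermost first: [Ø], [that], [that] — 3 in total.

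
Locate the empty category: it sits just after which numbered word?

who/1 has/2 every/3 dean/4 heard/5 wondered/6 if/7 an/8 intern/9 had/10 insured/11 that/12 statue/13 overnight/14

5

The displaced element is "who" (word 1).
It is linked across 1 clause boundary (Ø).
It functions as the subject of "wondered", so the gap sits immediately after word 5 ("heard").
Base order: Every dean has heard that who wondered if an intern had insured that statue overnight.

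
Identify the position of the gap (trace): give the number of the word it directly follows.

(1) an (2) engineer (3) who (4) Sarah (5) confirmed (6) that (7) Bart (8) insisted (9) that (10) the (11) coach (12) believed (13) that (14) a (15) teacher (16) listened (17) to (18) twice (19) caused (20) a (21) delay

The displaced element is "an engineer" (word 2).
It is linked across 3 clause boundaries (that → that → that).
It functions as the object of the preposition "to" of "listened", so the gap sits immediately after word 17 ("to").
Base order: Sarah confirmed that Bart insisted that the coach believed that a teacher listened to an engineer twice.

17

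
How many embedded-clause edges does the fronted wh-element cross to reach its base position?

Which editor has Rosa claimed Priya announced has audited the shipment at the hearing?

"which editor" is extracted from the subject of "audited".
Boundaries crossed, outermost first: [Ø], [Ø] — 2 in total.

2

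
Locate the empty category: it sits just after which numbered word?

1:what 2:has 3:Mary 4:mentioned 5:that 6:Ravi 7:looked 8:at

8

The displaced element is "what" (word 1).
It is linked across 1 clause boundary (that).
It functions as the object of the preposition "at" of "looked", so the gap sits immediately after word 8 ("at").
Base order: Mary has mentioned that Ravi looked at what.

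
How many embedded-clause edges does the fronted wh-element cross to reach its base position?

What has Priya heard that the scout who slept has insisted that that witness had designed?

2

"what" is extracted from the object of "designed".
Boundaries crossed, outermost first: [that], [that] — 2 in total.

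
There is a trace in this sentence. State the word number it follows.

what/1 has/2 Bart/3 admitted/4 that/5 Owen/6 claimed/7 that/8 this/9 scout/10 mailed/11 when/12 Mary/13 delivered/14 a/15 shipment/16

The displaced element is "what" (word 1).
It is linked across 2 clause boundaries (that → that).
It functions as the direct object of "mailed", so the gap sits immediately after word 11 ("mailed").
Base order: Bart has admitted that Owen claimed that this scout mailed what when Mary delivered a shipment.

11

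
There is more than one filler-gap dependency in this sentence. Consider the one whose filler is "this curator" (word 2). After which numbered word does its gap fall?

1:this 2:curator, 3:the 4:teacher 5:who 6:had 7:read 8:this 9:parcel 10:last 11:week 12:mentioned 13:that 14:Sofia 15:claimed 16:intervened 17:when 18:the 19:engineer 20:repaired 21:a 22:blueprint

15

The displaced element is "this curator" (word 2).
It is linked across 2 clause boundaries (that → Ø).
It functions as the subject of "intervened", so the gap sits immediately after word 15 ("claimed").
Base order: The teacher who had read this parcel last week mentioned that Sofia claimed that this curator intervened when the engineer repaired a blueprint.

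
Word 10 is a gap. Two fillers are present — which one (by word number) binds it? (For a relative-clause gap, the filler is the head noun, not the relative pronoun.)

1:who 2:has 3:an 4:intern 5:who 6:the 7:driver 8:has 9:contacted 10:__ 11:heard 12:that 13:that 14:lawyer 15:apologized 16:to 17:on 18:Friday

4

The marked gap is inside the relative clause, the direct object of "contacted".
Its filler is the head noun "intern" (via "who"), at word 4.
(The other dependency links word 1 to a gap after word 16.)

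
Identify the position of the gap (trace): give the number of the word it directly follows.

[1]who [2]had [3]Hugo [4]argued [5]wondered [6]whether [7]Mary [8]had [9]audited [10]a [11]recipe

The displaced element is "who" (word 1).
It is linked across 1 clause boundary (Ø).
It functions as the subject of "wondered", so the gap sits immediately after word 4 ("argued").
Base order: Hugo had argued that who wondered whether Mary had audited a recipe.

4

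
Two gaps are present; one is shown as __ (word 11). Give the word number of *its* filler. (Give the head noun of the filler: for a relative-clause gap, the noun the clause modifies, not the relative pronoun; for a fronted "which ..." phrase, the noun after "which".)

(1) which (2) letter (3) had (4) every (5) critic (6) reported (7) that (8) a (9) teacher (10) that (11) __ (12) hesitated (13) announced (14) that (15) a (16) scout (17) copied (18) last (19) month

9

The marked gap is inside the relative clause, the subject of "hesitated".
Its filler is the head noun "teacher" (via "that"), at word 9.
(The other dependency links word 2 to a gap after word 17.)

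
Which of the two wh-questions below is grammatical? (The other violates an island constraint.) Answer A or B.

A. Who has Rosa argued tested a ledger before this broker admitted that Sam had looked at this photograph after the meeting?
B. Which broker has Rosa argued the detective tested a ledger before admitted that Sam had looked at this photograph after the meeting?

In B, the wh-phrase is extracted from inside an adjunct island (introduced by "before"), which blocks movement.
In A, the extraction path crosses only that-complement boundaries, which are transparent.
So A is grammatical.

A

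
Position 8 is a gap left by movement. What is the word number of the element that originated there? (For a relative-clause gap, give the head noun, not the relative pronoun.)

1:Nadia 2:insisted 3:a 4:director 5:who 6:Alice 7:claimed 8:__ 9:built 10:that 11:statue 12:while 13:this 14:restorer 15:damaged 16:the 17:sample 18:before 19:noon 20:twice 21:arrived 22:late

The gap at 8 is the subject of "built", inside a relative clause.
The relative pronoun is "who" (word 5); it is bound by the head noun immediately before it.
Its filler is the head noun "director", at word 4.

4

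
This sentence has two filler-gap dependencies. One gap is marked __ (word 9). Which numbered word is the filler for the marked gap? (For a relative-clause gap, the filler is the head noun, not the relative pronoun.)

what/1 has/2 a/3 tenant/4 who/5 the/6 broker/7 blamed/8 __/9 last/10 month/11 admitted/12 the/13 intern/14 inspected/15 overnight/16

The marked gap is inside the relative clause, the direct object of "blamed".
Its filler is the head noun "tenant" (via "who"), at word 4.
(The other dependency links word 1 to a gap after word 15.)

4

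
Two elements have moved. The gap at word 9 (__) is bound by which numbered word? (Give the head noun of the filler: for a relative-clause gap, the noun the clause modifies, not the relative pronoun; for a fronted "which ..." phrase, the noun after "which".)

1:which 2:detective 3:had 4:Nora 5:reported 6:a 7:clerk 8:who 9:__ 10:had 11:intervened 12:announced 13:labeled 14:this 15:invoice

The marked gap is inside the relative clause, the subject of "intervened".
Its filler is the head noun "clerk" (via "who"), at word 7.
(The other dependency links word 2 to a gap after word 12.)

7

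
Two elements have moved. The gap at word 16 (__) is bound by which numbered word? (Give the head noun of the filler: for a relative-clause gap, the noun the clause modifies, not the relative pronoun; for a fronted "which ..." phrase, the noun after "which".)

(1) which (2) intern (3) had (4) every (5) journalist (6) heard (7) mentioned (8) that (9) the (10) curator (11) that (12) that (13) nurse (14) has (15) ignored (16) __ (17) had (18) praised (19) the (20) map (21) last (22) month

10

The marked gap is inside the relative clause, the direct object of "ignored".
Its filler is the head noun "curator" (via "that"), at word 10.
(The other dependency links word 2 to a gap after word 6.)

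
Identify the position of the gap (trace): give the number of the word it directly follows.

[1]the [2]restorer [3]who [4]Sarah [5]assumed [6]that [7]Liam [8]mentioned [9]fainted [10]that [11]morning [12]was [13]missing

The displaced element is "the restorer" (word 2).
It is linked across 2 clause boundaries (that → Ø).
It functions as the subject of "fainted", so the gap sits immediately after word 8 ("mentioned").
Base order: Sarah assumed that Liam mentioned the restorer fainted that morning.

8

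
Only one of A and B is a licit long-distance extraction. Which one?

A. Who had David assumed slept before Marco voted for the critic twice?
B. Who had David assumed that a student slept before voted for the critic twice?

In B, the wh-phrase is extracted from inside an adjunct island (introduced by "before"), which blocks movement.
In A, the extraction path crosses only that-complement boundaries, which are transparent.
So A is grammatical.

A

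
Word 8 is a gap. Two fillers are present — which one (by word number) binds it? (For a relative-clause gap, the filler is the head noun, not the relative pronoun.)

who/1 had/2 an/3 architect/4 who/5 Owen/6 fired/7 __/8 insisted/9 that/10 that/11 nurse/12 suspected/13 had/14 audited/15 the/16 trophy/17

4

The marked gap is inside the relative clause, the direct object of "fired".
Its filler is the head noun "architect" (via "who"), at word 4.
(The other dependency links word 1 to a gap after word 13.)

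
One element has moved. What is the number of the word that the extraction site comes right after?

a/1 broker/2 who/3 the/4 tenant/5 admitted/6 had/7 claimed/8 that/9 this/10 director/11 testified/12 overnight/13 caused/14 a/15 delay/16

The displaced element is "a broker" (word 2).
It is linked across 1 clause boundary (Ø).
It functions as the subject of "claimed", so the gap sits immediately after word 6 ("admitted").
Base order: The tenant admitted that a broker had claimed that this director testified overnight.

6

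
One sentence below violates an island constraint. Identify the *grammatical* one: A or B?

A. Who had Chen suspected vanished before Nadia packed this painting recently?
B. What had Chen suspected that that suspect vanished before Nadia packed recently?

A

In B, the wh-phrase is extracted from inside an adjunct island (introduced by "before"), which blocks movement.
In A, the extraction path crosses only that-complement boundaries, which are transparent.
So A is grammatical.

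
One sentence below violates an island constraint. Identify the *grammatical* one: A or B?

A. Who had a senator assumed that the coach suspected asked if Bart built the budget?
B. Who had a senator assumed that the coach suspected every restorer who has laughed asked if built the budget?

A

In B, the wh-phrase is extracted from inside a wh-island (introduced by "if"), which blocks movement.
In A, the extraction path crosses only that-complement boundaries, which are transparent.
So A is grammatical.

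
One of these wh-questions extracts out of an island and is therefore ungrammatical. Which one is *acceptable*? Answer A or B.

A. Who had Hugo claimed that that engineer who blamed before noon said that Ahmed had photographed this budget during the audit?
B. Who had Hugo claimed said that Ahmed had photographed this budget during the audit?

In A, the wh-phrase is extracted from inside a complex-NP island (relative clause) (introduced by "who"), which blocks movement.
In B, the extraction path crosses only that-complement boundaries, which are transparent.
So B is grammatical.

B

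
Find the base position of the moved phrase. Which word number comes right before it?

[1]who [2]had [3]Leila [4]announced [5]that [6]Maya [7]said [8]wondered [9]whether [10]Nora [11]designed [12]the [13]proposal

7

The displaced element is "who" (word 1).
It is linked across 2 clause boundaries (that → Ø).
It functions as the subject of "wondered", so the gap sits immediately after word 7 ("said").
Base order: Leila had announced that Maya said who wondered whether Nora designed the proposal.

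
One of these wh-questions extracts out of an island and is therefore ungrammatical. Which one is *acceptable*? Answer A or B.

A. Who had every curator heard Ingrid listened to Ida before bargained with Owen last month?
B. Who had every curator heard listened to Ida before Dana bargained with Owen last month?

In A, the wh-phrase is extracted from inside an adjunct island (introduced by "before"), which blocks movement.
In B, the extraction path crosses only that-complement boundaries, which are transparent.
So B is grammatical.

B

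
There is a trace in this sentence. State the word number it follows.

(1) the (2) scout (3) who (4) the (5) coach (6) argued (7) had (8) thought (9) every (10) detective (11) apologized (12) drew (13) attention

6

The displaced element is "the scout" (word 2).
It is linked across 1 clause boundary (Ø).
It functions as the subject of "thought", so the gap sits immediately after word 6 ("argued").
Base order: The coach argued the scout had thought every detective apologized.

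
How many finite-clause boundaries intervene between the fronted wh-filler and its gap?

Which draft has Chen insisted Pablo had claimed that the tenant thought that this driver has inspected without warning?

3

"which draft" is extracted from the object of "inspected".
Boundaries crossed, outermost first: [Ø], [that], [that] — 3 in total.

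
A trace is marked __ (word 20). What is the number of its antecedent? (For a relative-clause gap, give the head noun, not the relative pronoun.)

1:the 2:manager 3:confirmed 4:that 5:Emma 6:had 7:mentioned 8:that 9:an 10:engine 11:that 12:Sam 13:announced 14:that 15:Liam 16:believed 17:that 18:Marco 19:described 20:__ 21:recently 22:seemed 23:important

10

The gap at 20 is the object of "described", inside a relative clause.
The relative pronoun is "that" (word 11); it is bound by the head noun immediately before it.
Its filler is the head noun "engine", at word 10.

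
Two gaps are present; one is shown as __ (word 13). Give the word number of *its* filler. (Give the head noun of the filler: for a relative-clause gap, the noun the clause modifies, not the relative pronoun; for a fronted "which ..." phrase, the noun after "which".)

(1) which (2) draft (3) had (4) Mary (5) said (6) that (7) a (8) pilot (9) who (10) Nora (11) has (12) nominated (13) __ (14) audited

8

The marked gap is inside the relative clause, the direct object of "nominated".
Its filler is the head noun "pilot" (via "who"), at word 8.
(The other dependency links word 2 to a gap after word 14.)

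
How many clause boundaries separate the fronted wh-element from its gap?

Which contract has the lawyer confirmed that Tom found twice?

"which contract" is extracted from the object of "found".
Boundaries crossed, outermost first: [that] — 1 in total.

1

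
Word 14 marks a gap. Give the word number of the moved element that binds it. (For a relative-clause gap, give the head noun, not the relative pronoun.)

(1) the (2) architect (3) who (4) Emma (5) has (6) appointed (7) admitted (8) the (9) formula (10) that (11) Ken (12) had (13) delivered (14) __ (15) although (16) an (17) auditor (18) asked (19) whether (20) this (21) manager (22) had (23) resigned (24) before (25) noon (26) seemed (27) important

9

The gap at 14 is the object of "delivered", inside a relative clause.
The relative pronoun is "that" (word 10); it is bound by the head noun immediately before it.
Its filler is the head noun "formula", at word 9.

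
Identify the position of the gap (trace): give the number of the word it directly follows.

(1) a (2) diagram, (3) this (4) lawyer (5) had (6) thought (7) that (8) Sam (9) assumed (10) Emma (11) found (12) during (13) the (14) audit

11

The displaced element is "a diagram" (word 2).
It is linked across 2 clause boundaries (that → Ø).
It functions as the direct object of "found", so the gap sits immediately after word 11 ("found").
Base order: This lawyer had thought that Sam assumed Emma found a diagram during the audit.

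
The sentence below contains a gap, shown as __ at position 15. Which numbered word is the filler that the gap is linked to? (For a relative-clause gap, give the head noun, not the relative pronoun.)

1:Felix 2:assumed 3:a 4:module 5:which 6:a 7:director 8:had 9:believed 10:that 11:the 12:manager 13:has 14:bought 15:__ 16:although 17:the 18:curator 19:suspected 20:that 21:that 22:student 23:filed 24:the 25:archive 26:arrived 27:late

4

The gap at 15 is the object of "bought", inside a relative clause.
The relative pronoun is "which" (word 5); it is bound by the head noun immediately before it.
Its filler is the head noun "module", at word 4.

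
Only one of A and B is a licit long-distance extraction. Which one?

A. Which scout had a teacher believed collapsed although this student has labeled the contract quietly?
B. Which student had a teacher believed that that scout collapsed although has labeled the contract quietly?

In B, the wh-phrase is extracted from inside an adjunct island (introduced by "although"), which blocks movement.
In A, the extraction path crosses only that-complement boundaries, which are transparent.
So A is grammatical.

A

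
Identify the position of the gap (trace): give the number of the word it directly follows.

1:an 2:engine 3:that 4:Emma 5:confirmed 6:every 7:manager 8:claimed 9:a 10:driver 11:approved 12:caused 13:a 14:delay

The displaced element is "an engine" (word 2).
It is linked across 2 clause boundaries (Ø → Ø).
It functions as the direct object of "approved", so the gap sits immediately after word 11 ("approved").
Base order: Emma confirmed every manager claimed a driver approved an engine.

11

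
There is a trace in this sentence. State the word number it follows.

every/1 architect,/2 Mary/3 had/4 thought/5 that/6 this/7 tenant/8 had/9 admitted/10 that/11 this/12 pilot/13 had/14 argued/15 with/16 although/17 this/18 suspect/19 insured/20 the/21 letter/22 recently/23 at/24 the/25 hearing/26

16

The displaced element is "every architect" (word 2).
It is linked across 2 clause boundaries (that → that).
It functions as the object of the preposition "with" of "argued", so the gap sits immediately after word 16 ("with").
Base order: Mary had thought that this tenant had admitted that this pilot had argued with every architect although this suspect insured the letter recently at the hearing.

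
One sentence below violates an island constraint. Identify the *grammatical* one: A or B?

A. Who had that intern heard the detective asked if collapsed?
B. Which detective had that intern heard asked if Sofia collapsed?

B

In A, the wh-phrase is extracted from inside a wh-island (introduced by "if"), which blocks movement.
In B, the extraction path crosses only that-complement boundaries, which are transparent.
So B is grammatical.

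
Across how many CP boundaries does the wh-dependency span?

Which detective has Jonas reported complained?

"which detective" is extracted from the subject of "complained".
Boundaries crossed, outermost first: [Ø] — 1 in total.

1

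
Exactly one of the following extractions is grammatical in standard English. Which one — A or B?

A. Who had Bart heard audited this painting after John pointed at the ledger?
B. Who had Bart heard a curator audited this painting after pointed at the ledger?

In B, the wh-phrase is extracted from inside an adjunct island (introduced by "after"), which blocks movement.
In A, the extraction path crosses only that-complement boundaries, which are transparent.
So A is grammatical.

A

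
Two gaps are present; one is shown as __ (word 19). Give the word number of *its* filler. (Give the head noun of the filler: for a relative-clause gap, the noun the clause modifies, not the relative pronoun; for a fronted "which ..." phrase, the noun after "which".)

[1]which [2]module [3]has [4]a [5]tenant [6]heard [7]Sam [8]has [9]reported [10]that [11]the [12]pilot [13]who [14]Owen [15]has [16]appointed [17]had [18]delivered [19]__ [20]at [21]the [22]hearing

2

The marked gap is the direct object of "delivered".
Its filler is the fronted wh-phrase "which module", at word 2.
(The other dependency links word 12 to a gap after word 16.)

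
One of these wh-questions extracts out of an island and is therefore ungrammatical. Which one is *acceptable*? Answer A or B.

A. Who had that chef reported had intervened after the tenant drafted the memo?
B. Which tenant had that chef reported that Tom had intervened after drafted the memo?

In B, the wh-phrase is extracted from inside an adjunct island (introduced by "after"), which blocks movement.
In A, the extraction path crosses only that-complement boundaries, which are transparent.
So A is grammatical.

A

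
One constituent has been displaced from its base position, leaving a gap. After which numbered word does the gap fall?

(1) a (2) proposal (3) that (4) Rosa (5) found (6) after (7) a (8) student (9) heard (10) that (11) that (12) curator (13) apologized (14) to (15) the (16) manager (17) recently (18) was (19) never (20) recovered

5

The displaced element is "a proposal" (word 2).
It functions as the direct object of "found", so the gap sits immediately after word 5 ("found").
Base order: Rosa found a proposal after a student heard that that curator apologized to the manager recently.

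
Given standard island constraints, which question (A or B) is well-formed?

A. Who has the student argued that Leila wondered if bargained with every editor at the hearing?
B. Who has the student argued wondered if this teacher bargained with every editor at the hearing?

B

In A, the wh-phrase is extracted from inside a wh-island (introduced by "if"), which blocks movement.
In B, the extraction path crosses only that-complement boundaries, which are transparent.
So B is grammatical.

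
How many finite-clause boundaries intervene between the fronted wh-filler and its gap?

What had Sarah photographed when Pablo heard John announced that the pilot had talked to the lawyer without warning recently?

"what" originates inside the matrix clause — no clause boundary is crossed.

0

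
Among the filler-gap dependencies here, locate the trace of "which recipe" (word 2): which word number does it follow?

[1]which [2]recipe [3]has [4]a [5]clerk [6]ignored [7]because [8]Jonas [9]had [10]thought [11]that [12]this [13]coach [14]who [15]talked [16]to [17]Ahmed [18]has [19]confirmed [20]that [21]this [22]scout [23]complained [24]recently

6

The displaced element is "which recipe" (word 2).
It functions as the direct object of "ignored", so the gap sits immediately after word 6 ("ignored").
Base order: A clerk has ignored which recipe because Jonas had thought that this coach who talked to Ahmed has confirmed that this scout complained recently.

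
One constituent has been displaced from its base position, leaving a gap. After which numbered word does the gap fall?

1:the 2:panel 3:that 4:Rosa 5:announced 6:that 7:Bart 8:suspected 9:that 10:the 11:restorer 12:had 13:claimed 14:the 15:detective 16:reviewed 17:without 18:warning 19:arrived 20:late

The displaced element is "the panel" (word 2).
It is linked across 3 clause boundaries (that → that → Ø).
It functions as the direct object of "reviewed", so the gap sits immediately after word 16 ("reviewed").
Base order: Rosa announced that Bart suspected that the restorer had claimed the detective reviewed the panel without warning.

16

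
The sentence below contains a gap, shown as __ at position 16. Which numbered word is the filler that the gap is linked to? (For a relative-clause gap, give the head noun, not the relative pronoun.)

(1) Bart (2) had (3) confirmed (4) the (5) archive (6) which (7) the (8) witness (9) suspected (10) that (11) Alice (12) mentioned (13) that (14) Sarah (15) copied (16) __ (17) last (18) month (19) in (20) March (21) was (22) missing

The gap at 16 is the object of "copied", inside a relative clause.
The relative pronoun is "which" (word 6); it is bound by the head noun immediately before it.
Its filler is the head noun "archive", at word 5.

5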